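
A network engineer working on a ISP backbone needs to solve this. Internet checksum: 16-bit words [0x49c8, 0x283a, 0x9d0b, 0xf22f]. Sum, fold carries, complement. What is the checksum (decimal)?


Given words: [0x49c8, 0x283a, 0x9d0b, 0xf22f]
Step 1: Sum all words
Raw sum = 18888 + 10298 + 40203 + 61999 = 131388
Step 2: Fold carry: (316 + 2) = 318
One's complement = ~318 & 0xFFFF = 65217

65217


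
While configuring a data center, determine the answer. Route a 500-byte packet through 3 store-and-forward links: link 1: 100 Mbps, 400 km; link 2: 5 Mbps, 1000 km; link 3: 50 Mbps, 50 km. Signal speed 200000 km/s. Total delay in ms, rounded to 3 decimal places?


Packet = 500 bytes = 4000 bits. Store-and-forward: sum (t_trans + t_prop) per link.
Link 1: t_trans = 4000/(100*10^6) s = 0.0400 ms; t_prop = 400/200000 s = 2.0000 ms; subtotal = 2.0400 ms
Link 2: t_trans = 4000/(5*10^6) s = 0.8000 ms; t_prop = 1000/200000 s = 5.0000 ms; subtotal = 5.8000 ms
Link 3: t_trans = 4000/(50*10^6) s = 0.0800 ms; t_prop = 50/200000 s = 0.2500 ms; subtotal = 0.3300 ms
End-to-end = 2.0400 + 5.8000 + 0.3300 = 8.1700 ms -> 8.170 ms (3 dp)

8.170


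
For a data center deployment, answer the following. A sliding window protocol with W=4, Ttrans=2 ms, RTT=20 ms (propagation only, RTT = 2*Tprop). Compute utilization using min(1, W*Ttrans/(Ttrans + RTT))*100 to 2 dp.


Given: W = 4, Ttrans = 2 ms, RTT = 20 ms (= 2 * Tprop, Tprop = 10 ms)
Cycle time = Ttrans + RTT = 2 + 20 = 22 ms (first packet sent until its ACK returns)
W * Ttrans = 4 * 2 = 8 ms of sending per cycle
W * Ttrans / (Ttrans + RTT) = 8 / 22 = 0.363636
U = min(1, 0.363636) = 0.363636
U% = 36.36%

36.36


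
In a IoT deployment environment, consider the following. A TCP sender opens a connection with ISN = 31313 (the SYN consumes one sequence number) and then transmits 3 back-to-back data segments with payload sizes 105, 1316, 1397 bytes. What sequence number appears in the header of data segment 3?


The SYN occupies sequence number ISN = 31313, so the first data byte is ISN + 1 = 31314.
SEQ of data segment i = (ISN + 1) + sum of payload sizes of segments 1..i-1.
Segment 1: SEQ = 31314, payload = 105 bytes
Segment 2: SEQ = 31419, payload = 1316 bytes
Segment 3: SEQ = 32735, payload = 1397 bytes
SEQ of segment 3 = 31314 + 105 + 1316 = 32735

32735


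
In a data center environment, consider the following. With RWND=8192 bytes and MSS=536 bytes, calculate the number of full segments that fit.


Given: RWND = 8192 bytes, MSS = 536 bytes
Full segments = floor(RWND / MSS)
Full segments = floor(8192 / 536)
Full segments = floor(15.2836) = 15

15


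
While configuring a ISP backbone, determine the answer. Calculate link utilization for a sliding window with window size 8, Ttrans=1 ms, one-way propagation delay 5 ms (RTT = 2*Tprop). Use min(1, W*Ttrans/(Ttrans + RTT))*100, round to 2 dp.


Given: W = 8, Ttrans = 1 ms, RTT = 10 ms (= 2 * Tprop, Tprop = 5 ms)
Cycle time = Ttrans + RTT = 1 + 10 = 11 ms (first packet sent until its ACK returns)
W * Ttrans = 8 * 1 = 8 ms of sending per cycle
W * Ttrans / (Ttrans + RTT) = 8 / 11 = 0.727273
U = min(1, 0.727273) = 0.727273
U% = 72.73%

72.73


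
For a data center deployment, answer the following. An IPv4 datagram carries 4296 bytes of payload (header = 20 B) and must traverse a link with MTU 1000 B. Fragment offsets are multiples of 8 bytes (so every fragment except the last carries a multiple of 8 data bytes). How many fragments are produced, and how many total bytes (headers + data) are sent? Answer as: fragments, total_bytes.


Max data per non-final fragment = floor((MTU - header)/8)*8 = floor((1000 - 20)/8)*8 = floor(980/8)*8 = 976 B
Final fragment needs no 8-byte alignment: it can carry up to MTU - header = 980 B
Non-final fragments needed = ceil((payload - 980) / 976) = ceil(3316/976) = ceil(3.3975) = 4
Number of fragments = 4 + 1 = 5
Fragment sizes (data): 4 * 976 B + 392 B (last, 392 <= 980 OK)
Total bytes sent = payload + n_frags * header = 4296 + 5*20 = 4296 + 100 = 4396 B

5, 4396


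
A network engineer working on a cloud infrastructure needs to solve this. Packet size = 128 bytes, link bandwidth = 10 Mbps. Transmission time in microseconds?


Given: packet = 128 bytes, bandwidth = 10 Mbps
Packet in bits = 128 * 8 = 1024 bits
Bandwidth = 10 * 10^6 = 10000000 bps
Time = 1024 / 10000000 seconds
Time in us = 1024 * 10^6 / 10000000 = 102.4

102.4


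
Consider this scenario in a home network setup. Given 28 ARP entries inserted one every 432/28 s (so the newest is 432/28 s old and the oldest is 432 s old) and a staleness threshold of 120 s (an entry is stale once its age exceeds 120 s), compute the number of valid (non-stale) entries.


Ages are k * 432/28 s for k = 1..28 (spacing = 15.4286 s).
Entry k is valid iff k * 432/28 <= 120 iff k <= 28 * 120 / 432 = 7.7778
n_valid = floor(7.7778) = 7
(n_stale = 28 - 7 = 21)

7


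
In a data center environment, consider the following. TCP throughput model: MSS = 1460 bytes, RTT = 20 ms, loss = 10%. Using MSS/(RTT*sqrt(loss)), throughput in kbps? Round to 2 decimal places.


Given: MSS = 1460 bytes, RTT = 20 ms, loss = 10%
RTT in seconds = 20 / 1000 = 0.02
Loss rate = 10% = 0.1
sqrt(loss) = sqrt(0.1) = 0.316227766017
Throughput (bytes/s) = 1460 / (0.02 * 0.316227766017) = 230846.2692
Throughput (kbps) = 230846.2692 * 8 / 1000 = 1846.770154 -> 1846.77 kbps (2 dp)

1846.77


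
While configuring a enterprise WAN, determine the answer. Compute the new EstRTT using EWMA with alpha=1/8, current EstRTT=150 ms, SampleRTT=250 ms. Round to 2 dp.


Given: EstRTT = 150 ms, SampleRTT = 250 ms, alpha = 1/8
New EstRTT = (1 - alpha) * EstRTT + alpha * SampleRTT
(7/8) * 150 = 131.25
(1/8) * 250 = 31.25
New EstRTT = 131.25 + 31.25 = 162.5 ms -> 162.50 ms (2 dp)

162.50


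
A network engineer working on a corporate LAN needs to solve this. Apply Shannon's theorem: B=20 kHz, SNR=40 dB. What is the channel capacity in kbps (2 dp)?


Given: B = 20 kHz, SNR = 40 dB
SNR linear = 10^(40/10) = 10000
1 + SNR = 10001
log2(10001) = 13.2878566418
C = 20 * 1000 * 13.2878566418 = 265757.1328 bps
C = 265.757133 kbps -> 265.76 kbps (2 dp)

265.76


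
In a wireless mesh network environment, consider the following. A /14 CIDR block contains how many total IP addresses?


Given: CIDR prefix /14
Host bits = 32 - 14 = 18
Total addresses = 2^18 = 262144

262144


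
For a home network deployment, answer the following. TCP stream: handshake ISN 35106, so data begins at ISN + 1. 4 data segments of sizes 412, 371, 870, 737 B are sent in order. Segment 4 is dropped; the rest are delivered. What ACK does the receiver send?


SYN uses sequence number 35106; first data byte = ISN + 1 = 35107.
Segment 1: SEQ = 35107, len = 412 B, covers [35107, 35518]
Segment 2: SEQ = 35519, len = 371 B, covers [35519, 35889]
Segment 3: SEQ = 35890, len = 870 B, covers [35890, 36759]
Segment 4: SEQ = 36760, len = 737 B, covers [36760, 37496] [LOST]
In-order data received: bytes [35107, 36759] (segments 1..3).
Segment 4 missing -> gap begins at byte 36760.
Cumulative ACK = next expected in-order byte = 35107 + 412 + 371 + 870 = 36760

36760


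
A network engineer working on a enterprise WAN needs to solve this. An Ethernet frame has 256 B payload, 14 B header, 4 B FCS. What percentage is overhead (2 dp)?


Given: payload = 256 B, header = 14 B, trailer = 4 B
Overhead bytes = header + trailer = 14 + 4 = 18
Total frame = payload + overhead = 256 + 18 = 274
Overhead % = 18 / 274 * 100 = 6.5693% -> 6.57% (2 dp)

6.57


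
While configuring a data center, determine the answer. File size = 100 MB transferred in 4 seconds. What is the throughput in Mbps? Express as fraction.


Given: file = 100 MB, time = 4 s
File in Mb = 100 * 8 = 800 Mb
Throughput = 800 / 4 Mbps
Throughput = 200 Mbps

200


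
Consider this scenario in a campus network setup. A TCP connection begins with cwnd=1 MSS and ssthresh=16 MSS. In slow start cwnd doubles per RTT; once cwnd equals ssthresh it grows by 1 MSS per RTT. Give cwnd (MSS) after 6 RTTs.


RTT 0: cwnd = 1 MSS (initial)
RTT 1: cwnd = 2 MSS (slow start, doubled)
RTT 2: cwnd = 4 MSS (slow start, doubled)
RTT 3: cwnd = 8 MSS (slow start, doubled)
RTT 4: cwnd = 16 MSS (slow start, doubled)
RTT 5: cwnd = 17 MSS (congestion avoidance, +1)
RTT 6: cwnd = 18 MSS (congestion avoidance, +1)

18


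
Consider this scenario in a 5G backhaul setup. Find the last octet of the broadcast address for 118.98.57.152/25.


Given: IP = 118.98.57.152, prefix = /25
Host bits = 32 - 25 = 7
Network last octet = 152 AND mask = 128
Host part size = 2^7 - 1 = 127
Broadcast last octet = 128 OR 127 = 255

255


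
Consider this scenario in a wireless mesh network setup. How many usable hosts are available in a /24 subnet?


Given: subnet mask /24
Host bits = 32 - 24 = 8
Total addresses = 2^8 = 256
Usable hosts = 256 - 2 (network + broadcast) = 254

254


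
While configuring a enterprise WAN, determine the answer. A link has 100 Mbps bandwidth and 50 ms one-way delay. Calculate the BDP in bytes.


Given: bandwidth = 100 Mbps, delay = 50 ms
BDP in bits = 100 * 10^6 * 50 / 1000
BDP in bits = 5000000
BDP in bytes = 5000000 / 8 = 625000

625000


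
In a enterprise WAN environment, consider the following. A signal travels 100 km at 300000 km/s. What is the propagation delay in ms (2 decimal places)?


Given: distance = 100 km, speed = 300000 km/s
Delay = distance / speed = 100 / 300000 seconds
Delay in ms = 100 * 1000 / 300000
Delay = 0.3333 ms
Rounded to 2 dp = 0.33 ms

0.33


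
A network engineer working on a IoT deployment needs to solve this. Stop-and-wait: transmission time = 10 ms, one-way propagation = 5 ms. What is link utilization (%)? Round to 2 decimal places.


Given: Ttrans = 10 ms, Tprop = 5 ms
RTT = 2 * Tprop = 2 * 5 = 10 ms
U = Ttrans / (Ttrans + RTT)
U = 10 / (10 + 10)
U = 10 / 20 = 0.5
U% = 50.00%

50.00


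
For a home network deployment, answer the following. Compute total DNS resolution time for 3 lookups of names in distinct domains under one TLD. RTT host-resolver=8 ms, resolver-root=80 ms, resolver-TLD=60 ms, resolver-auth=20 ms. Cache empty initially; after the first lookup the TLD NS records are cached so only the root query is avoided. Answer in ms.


Lookup 1 (cold cache): local + root + TLD + auth = 8 + 80 + 60 + 20 = 168 ms
Lookups 2..3 (TLD NS cached -> skip root; new domain -> still ask TLD and auth): local + TLD + auth = 8 + 60 + 20 = 88 ms each
Remaining 2 lookups: 2 * 88 = 176 ms
Total = 168 + 176 = 344 ms

344


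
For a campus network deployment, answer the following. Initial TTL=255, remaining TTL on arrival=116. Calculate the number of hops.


Given: initial TTL = 255, received TTL = 116
Hops = initial TTL - received TTL
Hops = 255 - 116 = 139

139


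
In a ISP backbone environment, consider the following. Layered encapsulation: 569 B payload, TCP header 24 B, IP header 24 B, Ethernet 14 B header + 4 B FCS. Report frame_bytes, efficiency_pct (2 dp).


TCP segment = 569 + 24 = 593 B
IP packet = 593 + 24 = 617 B
Ethernet frame = 617 + 14 + 4 = 635 B
Efficiency = app / frame = 569 / 635 = 0.896063 = 89.6063% -> 89.61% (2 dp)

635, 89.61


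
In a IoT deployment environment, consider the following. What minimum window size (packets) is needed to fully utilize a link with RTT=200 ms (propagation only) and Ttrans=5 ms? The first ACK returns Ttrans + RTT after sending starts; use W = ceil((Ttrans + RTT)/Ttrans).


Given: Ttrans = 5 ms, RTT = 200 ms (= 2 * Tprop, Tprop = 100 ms)
Time until first ACK returns = Ttrans + RTT = 5 + 200 = 205 ms
Need W * Ttrans >= Ttrans + RTT  ->  W >= (Ttrans + RTT) / Ttrans
(Ttrans + RTT) / Ttrans = 205 / 5 = 41
W_min = ceil(41) = 41

41


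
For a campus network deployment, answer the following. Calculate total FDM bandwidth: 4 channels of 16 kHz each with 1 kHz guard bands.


Given: 4 channels, 16 kHz each, guard = 1 kHz
Channel bandwidth = 4 * 16 = 64 kHz
Guard bands = 3 gaps * 1 kHz = 3 kHz
Total = 64 + 3 = 67 kHz

67


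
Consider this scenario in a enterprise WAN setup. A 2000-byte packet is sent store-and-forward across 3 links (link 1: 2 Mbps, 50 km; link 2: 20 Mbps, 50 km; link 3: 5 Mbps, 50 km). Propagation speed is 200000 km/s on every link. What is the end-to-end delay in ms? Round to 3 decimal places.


Packet = 2000 bytes = 16000 bits. Store-and-forward: sum (t_trans + t_prop) per link.
Link 1: t_trans = 16000/(2*10^6) s = 8.0000 ms; t_prop = 50/200000 s = 0.2500 ms; subtotal = 8.2500 ms
Link 2: t_trans = 16000/(20*10^6) s = 0.8000 ms; t_prop = 50/200000 s = 0.2500 ms; subtotal = 1.0500 ms
Link 3: t_trans = 16000/(5*10^6) s = 3.2000 ms; t_prop = 50/200000 s = 0.2500 ms; subtotal = 3.4500 ms
End-to-end = 8.2500 + 1.0500 + 3.4500 = 12.7500 ms -> 12.750 ms (3 dp)

12.750


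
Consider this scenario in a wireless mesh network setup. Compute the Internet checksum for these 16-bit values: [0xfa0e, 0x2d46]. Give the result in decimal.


Given words: [0xfa0e, 0x2d46]
Step 1: Sum all words
Raw sum = 64014 + 11590 = 75604
Step 2: Fold carry: (10068 + 1) = 10069
One's complement = ~10069 & 0xFFFF = 55466

55466


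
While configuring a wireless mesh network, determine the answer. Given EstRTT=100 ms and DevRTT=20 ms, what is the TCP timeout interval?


Given: EstRTT = 100 ms, DevRTT = 20 ms
Timeout = EstRTT + 4 * DevRTT
4 * DevRTT = 4 * 20 = 80
Timeout = 100 + 80 = 180 ms

180


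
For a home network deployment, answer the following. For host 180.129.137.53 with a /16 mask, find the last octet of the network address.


Given: IP = 180.129.137.53, prefix = /16
Subnet mask = 255.255.0.0
Last octet of IP: 53
Last octet of mask: 0
Network last octet = 53 AND 0 = 0

0


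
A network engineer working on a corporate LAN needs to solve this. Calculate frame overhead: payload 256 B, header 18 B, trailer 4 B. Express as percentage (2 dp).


Given: payload = 256 B, header = 18 B, trailer = 4 B
Overhead bytes = header + trailer = 18 + 4 = 22
Total frame = payload + overhead = 256 + 22 = 278
Overhead % = 22 / 278 * 100 = 7.9137% -> 7.91% (2 dp)

7.91


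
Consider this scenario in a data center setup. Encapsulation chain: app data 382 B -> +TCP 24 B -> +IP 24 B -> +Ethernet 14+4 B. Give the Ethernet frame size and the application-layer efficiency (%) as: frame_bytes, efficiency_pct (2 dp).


TCP segment = 382 + 24 = 406 B
IP packet = 406 + 24 = 430 B
Ethernet frame = 430 + 14 + 4 = 448 B
Efficiency = app / frame = 382 / 448 = 0.852679 = 85.2679% -> 85.27% (2 dp)

448, 85.27


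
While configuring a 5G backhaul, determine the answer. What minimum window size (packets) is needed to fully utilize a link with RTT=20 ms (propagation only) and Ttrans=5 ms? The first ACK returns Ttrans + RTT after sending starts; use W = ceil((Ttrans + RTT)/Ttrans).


Given: Ttrans = 5 ms, RTT = 20 ms (= 2 * Tprop, Tprop = 10 ms)
Time until first ACK returns = Ttrans + RTT = 5 + 20 = 25 ms
Need W * Ttrans >= Ttrans + RTT  ->  W >= (Ttrans + RTT) / Ttrans
(Ttrans + RTT) / Ttrans = 25 / 5 = 5
W_min = ceil(5) = 5

5


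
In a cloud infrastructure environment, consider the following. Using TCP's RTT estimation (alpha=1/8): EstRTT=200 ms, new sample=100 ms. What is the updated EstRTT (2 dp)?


Given: EstRTT = 200 ms, SampleRTT = 100 ms, alpha = 1/8
New EstRTT = (1 - alpha) * EstRTT + alpha * SampleRTT
(7/8) * 200 = 175
(1/8) * 100 = 12.5
New EstRTT = 175 + 12.5 = 187.5 ms -> 187.50 ms (2 dp)

187.50


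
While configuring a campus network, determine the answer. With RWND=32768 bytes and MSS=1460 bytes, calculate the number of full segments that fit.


Given: RWND = 32768 bytes, MSS = 1460 bytes
Full segments = floor(RWND / MSS)
Full segments = floor(32768 / 1460)
Full segments = floor(22.4438) = 22

22


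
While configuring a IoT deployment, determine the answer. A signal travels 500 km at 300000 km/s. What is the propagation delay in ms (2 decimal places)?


Given: distance = 500 km, speed = 300000 km/s
Delay = distance / speed = 500 / 300000 seconds
Delay in ms = 500 * 1000 / 300000
Delay = 1.6667 ms
Rounded to 2 dp = 1.67 ms

1.67


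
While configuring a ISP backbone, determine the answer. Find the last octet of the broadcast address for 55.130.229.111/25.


Given: IP = 55.130.229.111, prefix = /25
Host bits = 32 - 25 = 7
Network last octet = 111 AND mask = 0
Host part size = 2^7 - 1 = 127
Broadcast last octet = 0 OR 127 = 127

127


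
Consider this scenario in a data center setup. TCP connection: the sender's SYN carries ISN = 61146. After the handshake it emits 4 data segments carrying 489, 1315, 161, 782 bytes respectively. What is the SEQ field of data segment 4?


The SYN occupies sequence number ISN = 61146, so the first data byte is ISN + 1 = 61147.
SEQ of data segment i = (ISN + 1) + sum of payload sizes of segments 1..i-1.
Segment 1: SEQ = 61147, payload = 489 bytes
Segment 2: SEQ = 61636, payload = 1315 bytes
Segment 3: SEQ = 62951, payload = 161 bytes
Segment 4: SEQ = 63112, payload = 782 bytes
SEQ of segment 4 = 61147 + 489 + 1315 + 161 = 63112

63112


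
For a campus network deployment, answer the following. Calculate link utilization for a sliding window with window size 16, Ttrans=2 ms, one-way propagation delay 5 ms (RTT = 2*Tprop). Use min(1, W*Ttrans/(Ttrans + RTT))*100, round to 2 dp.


Given: W = 16, Ttrans = 2 ms, RTT = 10 ms (= 2 * Tprop, Tprop = 5 ms)
Cycle time = Ttrans + RTT = 2 + 10 = 12 ms (first packet sent until its ACK returns)
W * Ttrans = 16 * 2 = 32 ms of sending per cycle
W * Ttrans / (Ttrans + RTT) = 32 / 12 = 2.666667
U = min(1, 2.666667) = 1.000000
U% = 100.00%

100.00


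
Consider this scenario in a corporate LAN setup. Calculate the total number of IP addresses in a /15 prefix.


Given: CIDR prefix /15
Host bits = 32 - 15 = 17
Total addresses = 2^17 = 131072

131072


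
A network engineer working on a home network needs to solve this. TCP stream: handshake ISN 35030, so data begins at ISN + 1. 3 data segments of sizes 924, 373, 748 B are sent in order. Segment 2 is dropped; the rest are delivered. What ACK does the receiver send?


SYN uses sequence number 35030; first data byte = ISN + 1 = 35031.
Segment 1: SEQ = 35031, len = 924 B, covers [35031, 35954]
Segment 2: SEQ = 35955, len = 373 B, covers [35955, 36327] [LOST]
Segment 3: SEQ = 36328, len = 748 B, covers [36328, 37075]
In-order data received: bytes [35031, 35954] (segments 1..1).
Segment 2 missing -> gap begins at byte 35955; later segments buffered out of order.
Cumulative ACK = next expected in-order byte = 35031 + 924 = 35955

35955


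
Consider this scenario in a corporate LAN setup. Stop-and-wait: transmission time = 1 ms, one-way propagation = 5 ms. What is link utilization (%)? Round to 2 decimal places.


Given: Ttrans = 1 ms, Tprop = 5 ms
RTT = 2 * Tprop = 2 * 5 = 10 ms
U = Ttrans / (Ttrans + RTT)
U = 1 / (1 + 10)
U = 1 / 11 = 0.090909
U% = 9.09%

9.09


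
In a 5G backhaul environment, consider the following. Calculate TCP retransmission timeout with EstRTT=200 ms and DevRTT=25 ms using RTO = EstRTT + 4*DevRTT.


Given: EstRTT = 200 ms, DevRTT = 25 ms
Timeout = EstRTT + 4 * DevRTT
4 * DevRTT = 4 * 25 = 100
Timeout = 200 + 100 = 300 ms

300


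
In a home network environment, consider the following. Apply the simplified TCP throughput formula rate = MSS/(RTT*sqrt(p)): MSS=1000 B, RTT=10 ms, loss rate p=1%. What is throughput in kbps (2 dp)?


Given: MSS = 1000 bytes, RTT = 10 ms, loss = 1%
RTT in seconds = 10 / 1000 = 0.01
Loss rate = 1% = 0.01
sqrt(loss) = sqrt(0.01) = 0.1
Throughput (bytes/s) = 1000 / (0.01 * 0.1) = 1000000.0000
Throughput (kbps) = 1000000.0000 * 8 / 1000 = 8000.000000 -> 8000.00 kbps (2 dp)

8000.00


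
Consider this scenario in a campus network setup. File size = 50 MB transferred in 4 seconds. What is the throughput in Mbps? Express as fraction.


Given: file = 50 MB, time = 4 s
File in Mb = 50 * 8 = 400 Mb
Throughput = 400 / 4 Mbps
Throughput = 100 Mbps

100


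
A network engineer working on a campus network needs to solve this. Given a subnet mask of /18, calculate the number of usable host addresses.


Given: subnet mask /18
Host bits = 32 - 18 = 14
Total addresses = 2^14 = 16384
Usable hosts = 16384 - 2 (network + broadcast) = 16382

16382


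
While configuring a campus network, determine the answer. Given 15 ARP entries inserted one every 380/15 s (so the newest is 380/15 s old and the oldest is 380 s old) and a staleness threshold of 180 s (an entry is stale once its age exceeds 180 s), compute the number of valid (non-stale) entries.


Ages are k * 380/15 s for k = 1..15 (spacing = 25.3333 s).
Entry k is valid iff k * 380/15 <= 180 iff k <= 15 * 180 / 380 = 7.1053
n_valid = floor(7.1053) = 7
(n_stale = 15 - 7 = 8)

7


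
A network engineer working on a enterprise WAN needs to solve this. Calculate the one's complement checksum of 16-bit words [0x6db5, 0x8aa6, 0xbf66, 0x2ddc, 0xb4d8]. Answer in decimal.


Given words: [0x6db5, 0x8aa6, 0xbf66, 0x2ddc, 0xb4d8]
Step 1: Sum all words
Raw sum = 28085 + 35494 + 48998 + 11740 + 46296 = 170613
Step 2: Fold carry: (39541 + 2) = 39543
One's complement = ~39543 & 0xFFFF = 25992

25992


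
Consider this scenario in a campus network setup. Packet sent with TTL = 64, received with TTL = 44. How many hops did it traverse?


Given: initial TTL = 64, received TTL = 44
Hops = initial TTL - received TTL
Hops = 64 - 44 = 20

20


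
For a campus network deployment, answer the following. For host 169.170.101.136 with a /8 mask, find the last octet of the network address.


Given: IP = 169.170.101.136, prefix = /8
Subnet mask = 255.0.0.0
Last octet of IP: 136
Last octet of mask: 0
Network last octet = 136 AND 0 = 0

0


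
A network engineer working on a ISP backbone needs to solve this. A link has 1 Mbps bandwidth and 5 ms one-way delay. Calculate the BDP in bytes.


Given: bandwidth = 1 Mbps, delay = 5 ms
BDP in bits = 1 * 10^6 * 5 / 1000
BDP in bits = 5000
BDP in bytes = 5000 / 8 = 625

625


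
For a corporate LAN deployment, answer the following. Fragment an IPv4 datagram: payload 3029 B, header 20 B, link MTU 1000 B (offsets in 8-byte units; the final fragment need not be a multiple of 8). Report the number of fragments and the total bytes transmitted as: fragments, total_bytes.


Max data per non-final fragment = floor((MTU - header)/8)*8 = floor((1000 - 20)/8)*8 = floor(980/8)*8 = 976 B
Final fragment needs no 8-byte alignment: it can carry up to MTU - header = 980 B
Non-final fragments needed = ceil((payload - 980) / 976) = ceil(2049/976) = ceil(2.0994) = 3
Number of fragments = 3 + 1 = 4
Fragment sizes (data): 3 * 976 B + 101 B (last, 101 <= 980 OK)
Total bytes sent = payload + n_frags * header = 3029 + 4*20 = 3029 + 80 = 3109 B

4, 3109


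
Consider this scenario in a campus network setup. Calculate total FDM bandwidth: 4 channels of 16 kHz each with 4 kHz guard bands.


Given: 4 channels, 16 kHz each, guard = 4 kHz
Channel bandwidth = 4 * 16 = 64 kHz
Guard bands = 3 gaps * 4 kHz = 12 kHz
Total = 64 + 12 = 76 kHz

76


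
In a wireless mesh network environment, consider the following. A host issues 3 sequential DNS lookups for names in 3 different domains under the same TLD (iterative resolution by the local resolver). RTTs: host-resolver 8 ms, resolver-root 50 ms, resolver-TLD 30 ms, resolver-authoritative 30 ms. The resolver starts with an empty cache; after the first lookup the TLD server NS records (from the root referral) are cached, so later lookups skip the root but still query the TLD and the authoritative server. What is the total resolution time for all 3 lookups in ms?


Lookup 1 (cold cache): local + root + TLD + auth = 8 + 50 + 30 + 30 = 118 ms
Lookups 2..3 (TLD NS cached -> skip root; new domain -> still ask TLD and auth): local + TLD + auth = 8 + 30 + 30 = 68 ms each
Remaining 2 lookups: 2 * 68 = 136 ms
Total = 118 + 136 = 254 ms

254


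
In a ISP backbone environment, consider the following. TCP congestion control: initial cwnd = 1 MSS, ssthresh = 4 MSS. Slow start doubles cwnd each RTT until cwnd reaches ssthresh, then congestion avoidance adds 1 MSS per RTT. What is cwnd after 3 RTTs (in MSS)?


RTT 0: cwnd = 1 MSS (initial)
RTT 1: cwnd = 2 MSS (slow start, doubled)
RTT 2: cwnd = 4 MSS (slow start, doubled)
RTT 3: cwnd = 5 MSS (congestion avoidance, +1)

5


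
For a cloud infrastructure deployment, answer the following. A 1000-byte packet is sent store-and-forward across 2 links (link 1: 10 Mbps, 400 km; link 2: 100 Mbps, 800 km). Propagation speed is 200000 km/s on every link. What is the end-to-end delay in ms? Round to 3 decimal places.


Packet = 1000 bytes = 8000 bits. Store-and-forward: sum (t_trans + t_prop) per link.
Link 1: t_trans = 8000/(10*10^6) s = 0.8000 ms; t_prop = 400/200000 s = 2.0000 ms; subtotal = 2.8000 ms
Link 2: t_trans = 8000/(100*10^6) s = 0.0800 ms; t_prop = 800/200000 s = 4.0000 ms; subtotal = 4.0800 ms
End-to-end = 2.8000 + 4.0800 = 6.8800 ms -> 6.880 ms (3 dp)

6.880


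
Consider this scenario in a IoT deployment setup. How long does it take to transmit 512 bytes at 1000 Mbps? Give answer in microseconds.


Given: packet = 512 bytes, bandwidth = 1000 Mbps
Packet in bits = 512 * 8 = 4096 bits
Bandwidth = 1000 * 10^6 = 1000000000 bps
Time = 4096 / 1000000000 seconds
Time in us = 4096 * 10^6 / 1000000000 = 4.096

4.096


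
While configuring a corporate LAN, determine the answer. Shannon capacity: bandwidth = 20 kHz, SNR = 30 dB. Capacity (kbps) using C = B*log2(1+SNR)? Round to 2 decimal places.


Given: B = 20 kHz, SNR = 30 dB
SNR linear = 10^(30/10) = 1000
1 + SNR = 1001
log2(1001) = 9.9672262588
C = 20 * 1000 * 9.9672262588 = 199344.5252 bps
C = 199.344525 kbps -> 199.34 kbps (2 dp)

199.34


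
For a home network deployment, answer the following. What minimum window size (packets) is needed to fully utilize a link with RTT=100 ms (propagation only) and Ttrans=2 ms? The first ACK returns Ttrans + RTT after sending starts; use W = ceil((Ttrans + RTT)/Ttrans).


Given: Ttrans = 2 ms, RTT = 100 ms (= 2 * Tprop, Tprop = 50 ms)
Time until first ACK returns = Ttrans + RTT = 2 + 100 = 102 ms
Need W * Ttrans >= Ttrans + RTT  ->  W >= (Ttrans + RTT) / Ttrans
(Ttrans + RTT) / Ttrans = 102 / 2 = 51
W_min = ceil(51) = 51

51


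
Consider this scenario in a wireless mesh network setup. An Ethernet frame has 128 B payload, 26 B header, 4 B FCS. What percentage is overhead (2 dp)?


Given: payload = 128 B, header = 26 B, trailer = 4 B
Overhead bytes = header + trailer = 26 + 4 = 30
Total frame = payload + overhead = 128 + 30 = 158
Overhead % = 30 / 158 * 100 = 18.9873% -> 18.99% (2 dp)

18.99


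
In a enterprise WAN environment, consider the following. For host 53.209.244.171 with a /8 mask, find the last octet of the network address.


Given: IP = 53.209.244.171, prefix = /8
Subnet mask = 255.0.0.0
Last octet of IP: 171
Last octet of mask: 0
Network last octet = 171 AND 0 = 0

0


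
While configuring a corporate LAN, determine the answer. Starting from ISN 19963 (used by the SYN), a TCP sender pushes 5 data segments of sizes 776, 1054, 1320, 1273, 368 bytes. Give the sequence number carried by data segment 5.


The SYN occupies sequence number ISN = 19963, so the first data byte is ISN + 1 = 19964.
SEQ of data segment i = (ISN + 1) + sum of payload sizes of segments 1..i-1.
Segment 1: SEQ = 19964, payload = 776 bytes
Segment 2: SEQ = 20740, payload = 1054 bytes
Segment 3: SEQ = 21794, payload = 1320 bytes
Segment 4: SEQ = 23114, payload = 1273 bytes
Segment 5: SEQ = 24387, payload = 368 bytes
SEQ of segment 5 = 19964 + 776 + 1054 + 1320 + 1273 = 24387

24387


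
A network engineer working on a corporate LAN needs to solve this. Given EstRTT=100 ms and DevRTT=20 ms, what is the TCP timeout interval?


Given: EstRTT = 100 ms, DevRTT = 20 ms
Timeout = EstRTT + 4 * DevRTT
4 * DevRTT = 4 * 20 = 80
Timeout = 100 + 80 = 180 ms

180


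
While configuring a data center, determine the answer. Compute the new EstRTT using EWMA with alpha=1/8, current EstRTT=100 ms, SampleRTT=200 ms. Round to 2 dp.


Given: EstRTT = 100 ms, SampleRTT = 200 ms, alpha = 1/8
New EstRTT = (1 - alpha) * EstRTT + alpha * SampleRTT
(7/8) * 100 = 87.5
(1/8) * 200 = 25
New EstRTT = 87.5 + 25 = 112.5 ms -> 112.50 ms (2 dp)

112.50


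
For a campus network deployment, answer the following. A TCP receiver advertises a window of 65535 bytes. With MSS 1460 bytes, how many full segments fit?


Given: RWND = 65535 bytes, MSS = 1460 bytes
Full segments = floor(RWND / MSS)
Full segments = floor(65535 / 1460)
Full segments = floor(44.887) = 44

44


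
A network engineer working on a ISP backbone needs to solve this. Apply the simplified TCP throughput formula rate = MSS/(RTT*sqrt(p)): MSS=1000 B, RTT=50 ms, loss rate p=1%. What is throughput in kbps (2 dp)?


Given: MSS = 1000 bytes, RTT = 50 ms, loss = 1%
RTT in seconds = 50 / 1000 = 0.05
Loss rate = 1% = 0.01
sqrt(loss) = sqrt(0.01) = 0.1
Throughput (bytes/s) = 1000 / (0.05 * 0.1) = 200000.0000
Throughput (kbps) = 200000.0000 * 8 / 1000 = 1600.000000 -> 1600.00 kbps (2 dp)

1600.00


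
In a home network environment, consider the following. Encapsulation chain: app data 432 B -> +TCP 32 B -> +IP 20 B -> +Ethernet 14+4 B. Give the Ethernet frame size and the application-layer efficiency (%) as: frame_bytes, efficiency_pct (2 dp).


TCP segment = 432 + 32 = 464 B
IP packet = 464 + 20 = 484 B
Ethernet frame = 484 + 14 + 4 = 502 B
Efficiency = app / frame = 432 / 502 = 0.860558 = 86.0558% -> 86.06% (2 dp)

502, 86.06


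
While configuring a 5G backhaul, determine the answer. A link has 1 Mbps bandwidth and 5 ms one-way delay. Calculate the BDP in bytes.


Given: bandwidth = 1 Mbps, delay = 5 ms
BDP in bits = 1 * 10^6 * 5 / 1000
BDP in bits = 5000
BDP in bytes = 5000 / 8 = 625

625


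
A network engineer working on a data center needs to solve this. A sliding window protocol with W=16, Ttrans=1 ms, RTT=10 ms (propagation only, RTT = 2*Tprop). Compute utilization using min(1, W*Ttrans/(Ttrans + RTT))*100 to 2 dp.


Given: W = 16, Ttrans = 1 ms, RTT = 10 ms (= 2 * Tprop, Tprop = 5 ms)
Cycle time = Ttrans + RTT = 1 + 10 = 11 ms (first packet sent until its ACK returns)
W * Ttrans = 16 * 1 = 16 ms of sending per cycle
W * Ttrans / (Ttrans + RTT) = 16 / 11 = 1.454545
U = min(1, 1.454545) = 1.000000
U% = 100.00%

100.00


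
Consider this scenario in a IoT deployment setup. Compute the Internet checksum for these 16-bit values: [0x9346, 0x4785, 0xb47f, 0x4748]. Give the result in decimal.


Given words: [0x9346, 0x4785, 0xb47f, 0x4748]
Step 1: Sum all words
Raw sum = 37702 + 18309 + 46207 + 18248 = 120466
Step 2: Fold carry: (54930 + 1) = 54931
One's complement = ~54931 & 0xFFFF = 10604

10604


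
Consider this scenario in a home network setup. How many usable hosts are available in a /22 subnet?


Given: subnet mask /22
Host bits = 32 - 22 = 10
Total addresses = 2^10 = 1024
Usable hosts = 1024 - 2 (network + broadcast) = 1022

1022


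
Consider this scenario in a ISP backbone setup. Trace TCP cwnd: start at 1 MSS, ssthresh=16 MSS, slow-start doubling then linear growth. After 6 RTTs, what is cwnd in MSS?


RTT 0: cwnd = 1 MSS (initial)
RTT 1: cwnd = 2 MSS (slow start, doubled)
RTT 2: cwnd = 4 MSS (slow start, doubled)
RTT 3: cwnd = 8 MSS (slow start, doubled)
RTT 4: cwnd = 16 MSS (slow start, doubled)
RTT 5: cwnd = 17 MSS (congestion avoidance, +1)
RTT 6: cwnd = 18 MSS (congestion avoidance, +1)

18


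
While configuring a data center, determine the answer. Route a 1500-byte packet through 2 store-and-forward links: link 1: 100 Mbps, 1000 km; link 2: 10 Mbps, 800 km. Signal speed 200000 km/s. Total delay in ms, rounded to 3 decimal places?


Packet = 1500 bytes = 12000 bits. Store-and-forward: sum (t_trans + t_prop) per link.
Link 1: t_trans = 12000/(100*10^6) s = 0.1200 ms; t_prop = 1000/200000 s = 5.0000 ms; subtotal = 5.1200 ms
Link 2: t_trans = 12000/(10*10^6) s = 1.2000 ms; t_prop = 800/200000 s = 4.0000 ms; subtotal = 5.2000 ms
End-to-end = 5.1200 + 5.2000 = 10.3200 ms -> 10.320 ms (3 dp)

10.320


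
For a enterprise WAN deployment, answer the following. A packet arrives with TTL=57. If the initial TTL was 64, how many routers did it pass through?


Given: initial TTL = 64, received TTL = 57
Hops = initial TTL - received TTL
Hops = 64 - 57 = 7

7


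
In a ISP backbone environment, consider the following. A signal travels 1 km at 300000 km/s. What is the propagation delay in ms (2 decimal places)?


Given: distance = 1 km, speed = 300000 km/s
Delay = distance / speed = 1 / 300000 seconds
Delay in ms = 1 * 1000 / 300000
Delay = 0.0033 ms
Rounded to 2 dp = 0.00 ms

0.00


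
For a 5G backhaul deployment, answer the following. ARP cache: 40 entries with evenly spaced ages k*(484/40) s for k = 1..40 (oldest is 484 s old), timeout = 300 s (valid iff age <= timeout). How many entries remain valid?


Ages are k * 484/40 s for k = 1..40 (spacing = 12.1000 s).
Entry k is valid iff k * 484/40 <= 300 iff k <= 40 * 300 / 484 = 24.7934
n_valid = floor(24.7934) = 24
(n_stale = 40 - 24 = 16)

24


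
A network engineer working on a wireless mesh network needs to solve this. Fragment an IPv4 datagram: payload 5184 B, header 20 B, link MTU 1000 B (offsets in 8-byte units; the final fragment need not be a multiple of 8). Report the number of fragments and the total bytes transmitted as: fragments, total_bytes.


Max data per non-final fragment = floor((MTU - header)/8)*8 = floor((1000 - 20)/8)*8 = floor(980/8)*8 = 976 B
Final fragment needs no 8-byte alignment: it can carry up to MTU - header = 980 B
Non-final fragments needed = ceil((payload - 980) / 976) = ceil(4204/976) = ceil(4.3074) = 5
Number of fragments = 5 + 1 = 6
Fragment sizes (data): 5 * 976 B + 304 B (last, 304 <= 980 OK)
Total bytes sent = payload + n_frags * header = 5184 + 6*20 = 5184 + 120 = 5304 B

6, 5304


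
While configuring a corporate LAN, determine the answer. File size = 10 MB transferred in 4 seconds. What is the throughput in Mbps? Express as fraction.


Given: file = 10 MB, time = 4 s
File in Mb = 10 * 8 = 80 Mb
Throughput = 80 / 4 Mbps
Throughput = 20 Mbps

20


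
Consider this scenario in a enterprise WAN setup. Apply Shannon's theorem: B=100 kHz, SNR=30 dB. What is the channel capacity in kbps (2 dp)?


Given: B = 100 kHz, SNR = 30 dB
SNR linear = 10^(30/10) = 1000
1 + SNR = 1001
log2(1001) = 9.9672262588
C = 100 * 1000 * 9.9672262588 = 996722.6259 bps
C = 996.722626 kbps -> 996.72 kbps (2 dp)

996.72


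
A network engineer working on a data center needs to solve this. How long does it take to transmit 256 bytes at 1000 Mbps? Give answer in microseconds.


Given: packet = 256 bytes, bandwidth = 1000 Mbps
Packet in bits = 256 * 8 = 2048 bits
Bandwidth = 1000 * 10^6 = 1000000000 bps
Time = 2048 / 1000000000 seconds
Time in us = 2048 * 10^6 / 1000000000 = 2.048

2.048


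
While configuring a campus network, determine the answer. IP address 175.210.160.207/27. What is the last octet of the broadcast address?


Given: IP = 175.210.160.207, prefix = /27
Host bits = 32 - 27 = 5
Network last octet = 207 AND mask = 192
Host part size = 2^5 - 1 = 31
Broadcast last octet = 192 OR 31 = 223

223


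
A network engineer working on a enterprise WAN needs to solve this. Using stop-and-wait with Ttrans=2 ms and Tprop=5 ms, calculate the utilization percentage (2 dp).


Given: Ttrans = 2 ms, Tprop = 5 ms
RTT = 2 * Tprop = 2 * 5 = 10 ms
U = Ttrans / (Ttrans + RTT)
U = 2 / (2 + 10)
U = 2 / 12 = 0.166667
U% = 16.67%

16.67


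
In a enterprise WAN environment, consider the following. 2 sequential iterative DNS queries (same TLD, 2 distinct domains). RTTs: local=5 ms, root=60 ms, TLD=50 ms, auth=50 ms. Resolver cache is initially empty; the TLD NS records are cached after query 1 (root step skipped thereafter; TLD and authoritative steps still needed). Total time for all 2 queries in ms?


Lookup 1 (cold cache): local + root + TLD + auth = 5 + 60 + 50 + 50 = 165 ms
Lookups 2..2 (TLD NS cached -> skip root; new domain -> still ask TLD and auth): local + TLD + auth = 5 + 50 + 50 = 105 ms each
Remaining 1 lookups: 1 * 105 = 105 ms
Total = 165 + 105 = 270 ms

270


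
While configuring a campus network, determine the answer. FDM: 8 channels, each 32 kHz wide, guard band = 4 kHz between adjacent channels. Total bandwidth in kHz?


Given: 8 channels, 32 kHz each, guard = 4 kHz
Channel bandwidth = 8 * 32 = 256 kHz
Guard bands = 7 gaps * 4 kHz = 28 kHz
Total = 256 + 28 = 284 kHz

284


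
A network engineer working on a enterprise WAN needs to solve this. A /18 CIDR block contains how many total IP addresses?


Given: CIDR prefix /18
Host bits = 32 - 18 = 14
Total addresses = 2^14 = 16384

16384


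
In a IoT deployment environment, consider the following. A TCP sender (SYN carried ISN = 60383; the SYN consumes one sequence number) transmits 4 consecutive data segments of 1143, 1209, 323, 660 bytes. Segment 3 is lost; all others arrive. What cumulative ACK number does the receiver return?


SYN uses sequence number 60383; first data byte = ISN + 1 = 60384.
Segment 1: SEQ = 60384, len = 1143 B, covers [60384, 61526]
Segment 2: SEQ = 61527, len = 1209 B, covers [61527, 62735]
Segment 3: SEQ = 62736, len = 323 B, covers [62736, 63058] [LOST]
Segment 4: SEQ = 63059, len = 660 B, covers [63059, 63718]
In-order data received: bytes [60384, 62735] (segments 1..2).
Segment 3 missing -> gap begins at byte 62736; later segments buffered out of order.
Cumulative ACK = next expected in-order byte = 60384 + 1143 + 1209 = 62736

62736


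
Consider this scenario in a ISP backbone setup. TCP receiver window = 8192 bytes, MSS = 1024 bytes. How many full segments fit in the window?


Given: RWND = 8192 bytes, MSS = 1024 bytes
Full segments = floor(RWND / MSS)
Full segments = floor(8192 / 1024)
Full segments = floor(8.0) = 8

8


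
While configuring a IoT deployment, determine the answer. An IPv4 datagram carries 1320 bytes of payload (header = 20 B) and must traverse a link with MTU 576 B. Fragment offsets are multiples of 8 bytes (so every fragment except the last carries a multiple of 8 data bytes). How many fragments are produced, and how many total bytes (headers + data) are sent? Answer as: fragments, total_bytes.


Max data per non-final fragment = floor((MTU - header)/8)*8 = floor((576 - 20)/8)*8 = floor(556/8)*8 = 552 B
Final fragment needs no 8-byte alignment: it can carry up to MTU - header = 556 B
Non-final fragments needed = ceil((payload - 556) / 552) = ceil(764/552) = ceil(1.3841) = 2
Number of fragments = 2 + 1 = 3
Fragment sizes (data): 2 * 552 B + 216 B (last, 216 <= 556 OK)
Total bytes sent = payload + n_frags * header = 1320 + 3*20 = 1320 + 60 = 1380 B

3, 1380


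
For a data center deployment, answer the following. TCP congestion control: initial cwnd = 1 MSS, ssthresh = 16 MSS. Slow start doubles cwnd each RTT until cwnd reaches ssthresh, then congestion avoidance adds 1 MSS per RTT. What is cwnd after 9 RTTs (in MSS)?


RTT 0: cwnd = 1 MSS (initial)
RTT 1: cwnd = 2 MSS (slow start, doubled)
RTT 2: cwnd = 4 MSS (slow start, doubled)
RTT 3: cwnd = 8 MSS (slow start, doubled)
RTT 4: cwnd = 16 MSS (slow start, doubled)
RTT 5: cwnd = 17 MSS (congestion avoidance, +1)
RTT 6: cwnd = 18 MSS (congestion avoidance, +1)
RTT 7: cwnd = 19 MSS (congestion avoidance, +1)
RTT 8: cwnd = 20 MSS (congestion avoidance, +1)
RTT 9: cwnd = 21 MSS (congestion avoidance, +1)

21


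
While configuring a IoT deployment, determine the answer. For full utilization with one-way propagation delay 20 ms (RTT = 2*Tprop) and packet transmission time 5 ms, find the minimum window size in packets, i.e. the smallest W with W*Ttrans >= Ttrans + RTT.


Given: Ttrans = 5 ms, RTT = 40 ms (= 2 * Tprop, Tprop = 20 ms)
Time until first ACK returns = Ttrans + RTT = 5 + 40 = 45 ms
Need W * Ttrans >= Ttrans + RTT  ->  W >= (Ttrans + RTT) / Ttrans
(Ttrans + RTT) / Ttrans = 45 / 5 = 9
W_min = ceil(9) = 9

9
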